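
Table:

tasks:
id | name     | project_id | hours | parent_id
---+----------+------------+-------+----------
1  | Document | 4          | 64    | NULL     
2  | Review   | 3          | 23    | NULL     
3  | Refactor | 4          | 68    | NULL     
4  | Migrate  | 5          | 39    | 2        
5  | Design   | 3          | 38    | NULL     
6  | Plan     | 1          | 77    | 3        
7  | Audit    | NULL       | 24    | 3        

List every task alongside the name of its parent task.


This is a self-join: tasks is joined to a second copy of itself, matching each row's parent_id to another row's id. Use LEFT JOIN so rows with parent_id=NULL are kept.
  - task 1 (Document): parent_id=NULL -> NULL
  - task 2 (Review): parent_id=NULL -> NULL
  - task 3 (Refactor): parent_id=NULL -> NULL
  - task 4 (Migrate): parent_id=2 -> Review
  - task 5 (Design): parent_id=NULL -> NULL
  - task 6 (Plan): parent_id=3 -> Refactor
  - task 7 (Audit): parent_id=3 -> Refactor

SQL:
SELECT a.name AS item, b.name AS parent
FROM tasks a
LEFT JOIN tasks b ON a.parent_id = b.id

Result:
item     | parent  
---------+---------
Document | NULL    
Review   | NULL    
Refactor | NULL    
Migrate  | Review  
Design   | NULL    
Plan     | Refactor
Audit    | Refactor


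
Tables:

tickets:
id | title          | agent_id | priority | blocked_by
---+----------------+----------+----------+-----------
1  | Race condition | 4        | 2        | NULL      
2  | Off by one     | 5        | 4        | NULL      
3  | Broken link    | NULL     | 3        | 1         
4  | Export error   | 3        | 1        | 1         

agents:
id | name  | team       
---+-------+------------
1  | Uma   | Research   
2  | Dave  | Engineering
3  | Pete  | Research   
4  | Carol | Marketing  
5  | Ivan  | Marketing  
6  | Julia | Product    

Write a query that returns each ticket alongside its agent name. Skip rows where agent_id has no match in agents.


INNER JOIN keeps only tickets rows whose agent_id matches an id in agents. Walk through each ticket:
  - ticket 1 (Race condition): agent_id=4 -> matches Carol
  - ticket 2 (Off by one): agent_id=5 -> matches Ivan
  - ticket 3 (Broken link): agent_id=NULL, no match -> dropped
  - ticket 4 (Export error): agent_id=3 -> matches Pete
So 1 of 4 rows is dropped.

SQL:
SELECT a.title, b.name AS agent
FROM tickets a
INNER JOIN agents b ON a.agent_id = b.id

Result:
title          | agent
---------------+------
Race condition | Carol
Off by one     | Ivan 
Export error   | Pete 


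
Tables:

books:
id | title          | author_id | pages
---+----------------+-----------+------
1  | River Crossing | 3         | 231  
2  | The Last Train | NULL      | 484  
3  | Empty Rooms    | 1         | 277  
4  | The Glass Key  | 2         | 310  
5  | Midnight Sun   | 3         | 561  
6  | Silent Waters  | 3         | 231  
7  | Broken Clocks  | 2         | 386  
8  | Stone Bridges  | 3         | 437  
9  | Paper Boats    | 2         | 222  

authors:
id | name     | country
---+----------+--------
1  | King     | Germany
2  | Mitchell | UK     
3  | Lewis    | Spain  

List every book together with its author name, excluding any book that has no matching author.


INNER JOIN keeps only books rows whose author_id matches an id in authors. Walk through each book:
  - book 1 (River Crossing): author_id=3 -> matches Lewis
  - book 2 (The Last Train): author_id=NULL, no match -> dropped
  - book 3 (Empty Rooms): author_id=1 -> matches King
  - book 4 (The Glass Key): author_id=2 -> matches Mitchell
  - book 5 (Midnight Sun): author_id=3 -> matches Lewis
  - book 6 (Silent Waters): author_id=3 -> matches Lewis
  - book 7 (Broken Clocks): author_id=2 -> matches Mitchell
  - book 8 (Stone Bridges): author_id=3 -> matches Lewis
  - book 9 (Paper Boats): author_id=2 -> matches Mitchell
So 1 of 9 rows is dropped.

SQL:
SELECT a.title, b.name AS author
FROM books a
INNER JOIN authors b ON a.author_id = b.id

Result:
title          | author  
---------------+---------
River Crossing | Lewis   
Empty Rooms    | King    
The Glass Key  | Mitchell
Midnight Sun   | Lewis   
Silent Waters  | Lewis   
Broken Clocks  | Mitchell
Stone Bridges  | Lewis   
Paper Boats    | Mitchell


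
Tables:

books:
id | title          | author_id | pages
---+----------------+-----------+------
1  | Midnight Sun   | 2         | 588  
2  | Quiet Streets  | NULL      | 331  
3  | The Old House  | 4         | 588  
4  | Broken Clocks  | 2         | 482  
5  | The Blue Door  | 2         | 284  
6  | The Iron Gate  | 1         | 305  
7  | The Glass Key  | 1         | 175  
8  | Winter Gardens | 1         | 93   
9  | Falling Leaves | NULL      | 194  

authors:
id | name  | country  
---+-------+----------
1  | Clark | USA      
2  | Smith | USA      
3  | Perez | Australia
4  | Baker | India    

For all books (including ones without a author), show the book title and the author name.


LEFT JOIN keeps every row from books (the left table); where author_id has no match in authors, the author columns become NULL. Walk through each book:
  - book 1 (Midnight Sun): author_id=2 -> matches Smith
  - book 2 (Quiet Streets): author_id=NULL, no match -> kept with NULL
  - book 3 (The Old House): author_id=4 -> matches Baker
  - book 4 (Broken Clocks): author_id=2 -> matches Smith
  - book 5 (The Blue Door): author_id=2 -> matches Smith
  - book 6 (The Iron Gate): author_id=1 -> matches Clark
  - book 7 (The Glass Key): author_id=1 -> matches Clark
  - book 8 (Winter Gardens): author_id=1 -> matches Clark
  - book 9 (Falling Leaves): author_id=NULL, no match -> kept with NULL
All 9 rows appear; 2 have NULL author.

SQL:
SELECT a.title, b.name AS author
FROM books a
LEFT JOIN authors b ON a.author_id = b.id

Result:
title          | author
---------------+-------
Midnight Sun   | Smith 
Quiet Streets  | NULL  
The Old House  | Baker 
Broken Clocks  | Smith 
The Blue Door  | Smith 
The Iron Gate  | Clark 
The Glass Key  | Clark 
Winter Gardens | Clark 
Falling Leaves | NULL  


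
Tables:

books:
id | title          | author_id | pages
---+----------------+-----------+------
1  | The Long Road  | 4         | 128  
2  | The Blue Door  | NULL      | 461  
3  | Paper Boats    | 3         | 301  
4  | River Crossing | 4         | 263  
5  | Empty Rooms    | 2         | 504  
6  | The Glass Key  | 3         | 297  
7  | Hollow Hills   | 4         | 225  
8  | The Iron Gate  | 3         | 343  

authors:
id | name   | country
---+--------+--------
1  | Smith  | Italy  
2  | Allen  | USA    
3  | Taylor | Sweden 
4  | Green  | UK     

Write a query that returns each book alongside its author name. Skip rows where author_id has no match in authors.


INNER JOIN keeps only books rows whose author_id matches an id in authors. Walk through each book:
  - book 1 (The Long Road): author_id=4 -> matches Green
  - book 2 (The Blue Door): author_id=NULL, no match -> dropped
  - book 3 (Paper Boats): author_id=3 -> matches Taylor
  - book 4 (River Crossing): author_id=4 -> matches Green
  - book 5 (Empty Rooms): author_id=2 -> matches Allen
  - book 6 (The Glass Key): author_id=3 -> matches Taylor
  - book 7 (Hollow Hills): author_id=4 -> matches Green
  - book 8 (The Iron Gate): author_id=3 -> matches Taylor
So 1 of 8 rows is dropped.

SQL:
SELECT a.title, b.name AS author
FROM books a
INNER JOIN authors b ON a.author_id = b.id

Result:
title          | author
---------------+-------
The Long Road  | Green 
Paper Boats    | Taylor
River Crossing | Green 
Empty Rooms    | Allen 
The Glass Key  | Taylor
Hollow Hills   | Green 
The Iron Gate  | Taylor


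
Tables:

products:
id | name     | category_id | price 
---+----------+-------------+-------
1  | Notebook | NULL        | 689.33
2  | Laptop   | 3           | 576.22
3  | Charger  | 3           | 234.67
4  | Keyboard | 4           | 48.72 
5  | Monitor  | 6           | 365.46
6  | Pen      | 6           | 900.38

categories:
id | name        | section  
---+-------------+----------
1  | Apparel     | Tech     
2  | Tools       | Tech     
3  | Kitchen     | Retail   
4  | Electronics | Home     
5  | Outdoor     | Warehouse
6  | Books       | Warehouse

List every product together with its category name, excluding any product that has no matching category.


INNER JOIN keeps only products rows whose category_id matches an id in categories. Walk through each product:
  - product 1 (Notebook): category_id=NULL, no match -> dropped
  - product 2 (Laptop): category_id=3 -> matches Kitchen
  - product 3 (Charger): category_id=3 -> matches Kitchen
  - product 4 (Keyboard): category_id=4 -> matches Electronics
  - product 5 (Monitor): category_id=6 -> matches Books
  - product 6 (Pen): category_id=6 -> matches Books
So 1 of 6 rows is dropped.

SQL:
SELECT a.name, b.name AS category
FROM products a
INNER JOIN categories b ON a.category_id = b.id

Result:
name     | category   
---------+------------
Laptop   | Kitchen    
Charger  | Kitchen    
Keyboard | Electronics
Monitor  | Books      
Pen      | Books      


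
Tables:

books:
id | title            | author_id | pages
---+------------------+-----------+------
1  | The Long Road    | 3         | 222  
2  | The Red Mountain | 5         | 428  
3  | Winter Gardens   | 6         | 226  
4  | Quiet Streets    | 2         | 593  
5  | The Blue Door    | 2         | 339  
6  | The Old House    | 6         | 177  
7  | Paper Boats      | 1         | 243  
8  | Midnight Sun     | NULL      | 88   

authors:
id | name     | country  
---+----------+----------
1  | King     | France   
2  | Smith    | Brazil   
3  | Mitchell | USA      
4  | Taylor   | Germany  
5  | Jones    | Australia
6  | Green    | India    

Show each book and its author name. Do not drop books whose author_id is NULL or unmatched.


LEFT JOIN keeps every row from books (the left table); where author_id has no match in authors, the author columns become NULL. Walk through each book:
  - book 1 (The Long Road): author_id=3 -> matches Mitchell
  - book 2 (The Red Mountain): author_id=5 -> matches Jones
  - book 3 (Winter Gardens): author_id=6 -> matches Green
  - book 4 (Quiet Streets): author_id=2 -> matches Smith
  - book 5 (The Blue Door): author_id=2 -> matches Smith
  - book 6 (The Old House): author_id=6 -> matches Green
  - book 7 (Paper Boats): author_id=1 -> matches King
  - book 8 (Midnight Sun): author_id=NULL, no match -> kept with NULL
All 8 rows appear; 1 has NULL author.

SQL:
SELECT a.title, b.name AS author
FROM books a
LEFT JOIN authors b ON a.author_id = b.id

Result:
title            | author  
-----------------+---------
The Long Road    | Mitchell
The Red Mountain | Jones   
Winter Gardens   | Green   
Quiet Streets    | Smith   
The Blue Door    | Smith   
The Old House    | Green   
Paper Boats      | King    
Midnight Sun     | NULL    


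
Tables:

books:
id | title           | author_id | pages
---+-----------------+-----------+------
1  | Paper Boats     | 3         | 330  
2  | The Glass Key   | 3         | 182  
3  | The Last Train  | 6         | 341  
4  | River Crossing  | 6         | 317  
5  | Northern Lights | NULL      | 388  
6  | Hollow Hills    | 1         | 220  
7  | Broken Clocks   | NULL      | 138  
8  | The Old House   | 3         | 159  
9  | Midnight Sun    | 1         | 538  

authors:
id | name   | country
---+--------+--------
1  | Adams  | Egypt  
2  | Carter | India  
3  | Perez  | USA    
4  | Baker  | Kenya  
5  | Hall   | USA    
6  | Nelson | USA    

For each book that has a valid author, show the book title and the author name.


INNER JOIN keeps only books rows whose author_id matches an id in authors. Walk through each book:
  - book 1 (Paper Boats): author_id=3 -> matches Perez
  - book 2 (The Glass Key): author_id=3 -> matches Perez
  - book 3 (The Last Train): author_id=6 -> matches Nelson
  - book 4 (River Crossing): author_id=6 -> matches Nelson
  - book 5 (Northern Lights): author_id=NULL, no match -> dropped
  - book 6 (Hollow Hills): author_id=1 -> matches Adams
  - book 7 (Broken Clocks): author_id=NULL, no match -> dropped
  - book 8 (The Old House): author_id=3 -> matches Perez
  - book 9 (Midnight Sun): author_id=1 -> matches Adams
So 2 of 9 rows are dropped.

SQL:
SELECT a.title, b.name AS author
FROM books a
INNER JOIN authors b ON a.author_id = b.id

Result:
title          | author
---------------+-------
Paper Boats    | Perez 
The Glass Key  | Perez 
The Last Train | Nelson
River Crossing | Nelson
Hollow Hills   | Adams 
The Old House  | Perez 
Midnight Sun   | Adams 


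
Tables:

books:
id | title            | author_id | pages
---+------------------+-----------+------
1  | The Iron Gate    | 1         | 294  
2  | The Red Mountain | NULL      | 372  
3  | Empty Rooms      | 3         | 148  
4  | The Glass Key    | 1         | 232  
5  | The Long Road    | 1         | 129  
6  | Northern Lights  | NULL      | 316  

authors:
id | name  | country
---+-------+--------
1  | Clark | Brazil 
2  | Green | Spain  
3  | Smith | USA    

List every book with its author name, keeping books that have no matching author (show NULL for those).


LEFT JOIN keeps every row from books (the left table); where author_id has no match in authors, the author columns become NULL. Walk through each book:
  - book 1 (The Iron Gate): author_id=1 -> matches Clark
  - book 2 (The Red Mountain): author_id=NULL, no match -> kept with NULL
  - book 3 (Empty Rooms): author_id=3 -> matches Smith
  - book 4 (The Glass Key): author_id=1 -> matches Clark
  - book 5 (The Long Road): author_id=1 -> matches Clark
  - book 6 (Northern Lights): author_id=NULL, no match -> kept with NULL
All 6 rows appear; 2 have NULL author.

SQL:
SELECT a.title, b.name AS author
FROM books a
LEFT JOIN authors b ON a.author_id = b.id

Result:
title            | author
-----------------+-------
The Iron Gate    | Clark 
The Red Mountain | NULL  
Empty Rooms      | Smith 
The Glass Key    | Clark 
The Long Road    | Clark 
Northern Lights  | NULL  


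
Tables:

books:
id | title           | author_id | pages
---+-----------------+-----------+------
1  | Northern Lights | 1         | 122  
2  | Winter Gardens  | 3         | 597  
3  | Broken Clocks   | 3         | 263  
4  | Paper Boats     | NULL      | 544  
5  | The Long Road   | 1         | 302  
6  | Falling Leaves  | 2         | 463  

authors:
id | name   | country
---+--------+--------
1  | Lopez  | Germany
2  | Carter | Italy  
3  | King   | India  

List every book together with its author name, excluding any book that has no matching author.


INNER JOIN keeps only books rows whose author_id matches an id in authors. Walk through each book:
  - book 1 (Northern Lights): author_id=1 -> matches Lopez
  - book 2 (Winter Gardens): author_id=3 -> matches King
  - book 3 (Broken Clocks): author_id=3 -> matches King
  - book 4 (Paper Boats): author_id=NULL, no match -> dropped
  - book 5 (The Long Road): author_id=1 -> matches Lopez
  - book 6 (Falling Leaves): author_id=2 -> matches Carter
So 1 of 6 rows is dropped.

SQL:
SELECT a.title, b.name AS author
FROM books a
INNER JOIN authors b ON a.author_id = b.id

Result:
title           | author
----------------+-------
Northern Lights | Lopez 
Winter Gardens  | King  
Broken Clocks   | King  
The Long Road   | Lopez 
Falling Leaves  | Carter


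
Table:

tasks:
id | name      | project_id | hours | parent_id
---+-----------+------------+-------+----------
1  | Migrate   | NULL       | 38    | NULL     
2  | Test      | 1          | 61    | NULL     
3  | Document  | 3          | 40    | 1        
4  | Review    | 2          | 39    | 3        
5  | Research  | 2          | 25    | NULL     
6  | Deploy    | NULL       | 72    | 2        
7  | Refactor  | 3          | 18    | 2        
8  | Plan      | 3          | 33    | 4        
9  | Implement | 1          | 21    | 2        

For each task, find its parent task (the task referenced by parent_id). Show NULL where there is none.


This is a self-join: tasks is joined to a second copy of itself, matching each row's parent_id to another row's id. Use LEFT JOIN so rows with parent_id=NULL are kept.
  - task 1 (Migrate): parent_id=NULL -> NULL
  - task 2 (Test): parent_id=NULL -> NULL
  - task 3 (Document): parent_id=1 -> Migrate
  - task 4 (Review): parent_id=3 -> Document
  - task 5 (Research): parent_id=NULL -> NULL
  - task 6 (Deploy): parent_id=2 -> Test
  - task 7 (Refactor): parent_id=2 -> Test
  - task 8 (Plan): parent_id=4 -> Review
  - task 9 (Implement): parent_id=2 -> Test

SQL:
SELECT a.name AS item, b.name AS parent
FROM tasks a
LEFT JOIN tasks b ON a.parent_id = b.id

Result:
item      | parent  
----------+---------
Migrate   | NULL    
Test      | NULL    
Document  | Migrate 
Review    | Document
Research  | NULL    
Deploy    | Test    
Refactor  | Test    
Plan      | Review  
Implement | Test    


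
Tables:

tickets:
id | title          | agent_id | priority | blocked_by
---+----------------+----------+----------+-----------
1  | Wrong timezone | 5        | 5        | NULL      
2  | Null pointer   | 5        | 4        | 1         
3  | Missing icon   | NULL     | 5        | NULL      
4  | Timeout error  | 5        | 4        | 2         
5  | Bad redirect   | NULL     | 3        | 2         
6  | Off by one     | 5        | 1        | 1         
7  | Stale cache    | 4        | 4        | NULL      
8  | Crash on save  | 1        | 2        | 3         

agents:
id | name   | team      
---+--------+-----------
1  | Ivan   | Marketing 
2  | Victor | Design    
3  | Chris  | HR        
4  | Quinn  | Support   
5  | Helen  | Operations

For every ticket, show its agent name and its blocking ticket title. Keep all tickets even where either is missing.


Two LEFT JOINs from the same base table tickets: one to agents via agent_id, one to tickets itself via blocked_by. Both are LEFT so every ticket is preserved.
Match against agents:
  - ticket 1 (Wrong timezone): agent_id=5 -> matches Helen
  - ticket 2 (Null pointer): agent_id=5 -> matches Helen
  - ticket 3 (Missing icon): agent_id=NULL, no match -> kept with NULL
  - ticket 4 (Timeout error): agent_id=5 -> matches Helen
  - ticket 5 (Bad redirect): agent_id=NULL, no match -> kept with NULL
  - ticket 6 (Off by one): agent_id=5 -> matches Helen
  - ticket 7 (Stale cache): agent_id=4 -> matches Quinn
  - ticket 8 (Crash on save): agent_id=1 -> matches Ivan
Match against tickets (self):
  - ticket 1 (Wrong timezone): blocked_by=NULL -> NULL
  - ticket 2 (Null pointer): blocked_by=1 -> Wrong timezone
  - ticket 3 (Missing icon): blocked_by=NULL -> NULL
  - ticket 4 (Timeout error): blocked_by=2 -> Null pointer
  - ticket 5 (Bad redirect): blocked_by=2 -> Null pointer
  - ticket 6 (Off by one): blocked_by=1 -> Wrong timezone
  - ticket 7 (Stale cache): blocked_by=NULL -> NULL
  - ticket 8 (Crash on save): blocked_by=3 -> Missing icon

SQL:
SELECT a.title, b.name AS agent, c.title AS blocked_by
FROM tickets a
LEFT JOIN agents b ON a.agent_id = b.id
LEFT JOIN tickets c ON a.blocked_by = c.id

Result:
title          | agent | blocked_by    
---------------+-------+---------------
Wrong timezone | Helen | NULL          
Null pointer   | Helen | Wrong timezone
Missing icon   | NULL  | NULL          
Timeout error  | Helen | Null pointer  
Bad redirect   | NULL  | Null pointer  
Off by one     | Helen | Wrong timezone
Stale cache    | Quinn | NULL          
Crash on save  | Ivan  | Missing icon  


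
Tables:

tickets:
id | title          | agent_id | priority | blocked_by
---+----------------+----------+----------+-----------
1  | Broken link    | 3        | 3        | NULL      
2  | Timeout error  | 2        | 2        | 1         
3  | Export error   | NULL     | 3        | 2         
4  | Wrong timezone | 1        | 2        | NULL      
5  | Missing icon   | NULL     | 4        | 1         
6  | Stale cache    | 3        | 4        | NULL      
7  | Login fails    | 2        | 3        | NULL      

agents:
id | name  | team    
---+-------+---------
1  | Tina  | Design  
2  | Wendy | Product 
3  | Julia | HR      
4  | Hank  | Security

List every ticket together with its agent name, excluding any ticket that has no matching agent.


INNER JOIN keeps only tickets rows whose agent_id matches an id in agents. Walk through each ticket:
  - ticket 1 (Broken link): agent_id=3 -> matches Julia
  - ticket 2 (Timeout error): agent_id=2 -> matches Wendy
  - ticket 3 (Export error): agent_id=NULL, no match -> dropped
  - ticket 4 (Wrong timezone): agent_id=1 -> matches Tina
  - ticket 5 (Missing icon): agent_id=NULL, no match -> dropped
  - ticket 6 (Stale cache): agent_id=3 -> matches Julia
  - ticket 7 (Login fails): agent_id=2 -> matches Wendy
So 2 of 7 rows are dropped.

SQL:
SELECT a.title, b.name AS agent
FROM tickets a
INNER JOIN agents b ON a.agent_id = b.id

Result:
title          | agent
---------------+------
Broken link    | Julia
Timeout error  | Wendy
Wrong timezone | Tina 
Stale cache    | Julia
Login fails    | Wendy


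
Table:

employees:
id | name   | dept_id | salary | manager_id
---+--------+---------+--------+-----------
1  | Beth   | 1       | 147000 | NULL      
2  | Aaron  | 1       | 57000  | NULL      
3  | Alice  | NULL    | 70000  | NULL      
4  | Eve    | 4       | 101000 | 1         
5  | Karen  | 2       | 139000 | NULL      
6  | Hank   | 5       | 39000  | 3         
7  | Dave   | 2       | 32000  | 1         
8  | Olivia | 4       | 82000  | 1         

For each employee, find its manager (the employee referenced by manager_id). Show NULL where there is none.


This is a self-join: employees is joined to a second copy of itself, matching each row's manager_id to another row's id. Use LEFT JOIN so rows with manager_id=NULL are kept.
  - employee 1 (Beth): manager_id=NULL -> NULL
  - employee 2 (Aaron): manager_id=NULL -> NULL
  - employee 3 (Alice): manager_id=NULL -> NULL
  - employee 4 (Eve): manager_id=1 -> Beth
  - employee 5 (Karen): manager_id=NULL -> NULL
  - employee 6 (Hank): manager_id=3 -> Alice
  - employee 7 (Dave): manager_id=1 -> Beth
  - employee 8 (Olivia): manager_id=1 -> Beth

SQL:
SELECT a.name AS item, b.name AS manager
FROM employees a
LEFT JOIN employees b ON a.manager_id = b.id

Result:
item   | manager
-------+--------
Beth   | NULL   
Aaron  | NULL   
Alice  | NULL   
Eve    | Beth   
Karen  | NULL   
Hank   | Alice  
Dave   | Beth   
Olivia | Beth   


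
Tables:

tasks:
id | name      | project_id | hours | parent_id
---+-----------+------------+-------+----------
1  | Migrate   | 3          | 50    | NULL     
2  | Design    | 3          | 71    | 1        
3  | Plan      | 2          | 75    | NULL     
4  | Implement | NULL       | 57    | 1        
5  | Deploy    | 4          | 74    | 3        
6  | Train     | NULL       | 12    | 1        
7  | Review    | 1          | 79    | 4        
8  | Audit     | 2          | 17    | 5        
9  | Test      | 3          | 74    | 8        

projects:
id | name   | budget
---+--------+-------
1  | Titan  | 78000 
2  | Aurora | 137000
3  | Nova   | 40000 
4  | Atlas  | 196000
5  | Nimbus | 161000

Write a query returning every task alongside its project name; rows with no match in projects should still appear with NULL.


LEFT JOIN keeps every row from tasks (the left table); where project_id has no match in projects, the project columns become NULL. Walk through each task:
  - task 1 (Migrate): project_id=3 -> matches Nova
  - task 2 (Design): project_id=3 -> matches Nova
  - task 3 (Plan): project_id=2 -> matches Aurora
  - task 4 (Implement): project_id=NULL, no match -> kept with NULL
  - task 5 (Deploy): project_id=4 -> matches Atlas
  - task 6 (Train): project_id=NULL, no match -> kept with NULL
  - task 7 (Review): project_id=1 -> matches Titan
  - task 8 (Audit): project_id=2 -> matches Aurora
  - task 9 (Test): project_id=3 -> matches Nova
All 9 rows appear; 2 have NULL project.

SQL:
SELECT a.name, b.name AS project
FROM tasks a
LEFT JOIN projects b ON a.project_id = b.id

Result:
name      | project
----------+--------
Migrate   | Nova   
Design    | Nova   
Plan      | Aurora 
Implement | NULL   
Deploy    | Atlas  
Train     | NULL   
Review    | Titan  
Audit     | Aurora 
Test      | Nova   


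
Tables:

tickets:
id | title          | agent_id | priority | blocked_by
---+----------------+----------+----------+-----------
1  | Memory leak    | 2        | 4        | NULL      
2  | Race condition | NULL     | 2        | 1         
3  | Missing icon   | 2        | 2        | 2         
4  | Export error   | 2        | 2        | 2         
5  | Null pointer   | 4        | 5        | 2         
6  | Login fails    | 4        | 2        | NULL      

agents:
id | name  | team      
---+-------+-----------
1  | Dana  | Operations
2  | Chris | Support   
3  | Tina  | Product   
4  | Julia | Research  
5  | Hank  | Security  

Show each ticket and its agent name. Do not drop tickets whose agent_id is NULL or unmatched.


LEFT JOIN keeps every row from tickets (the left table); where agent_id has no match in agents, the agent columns become NULL. Walk through each ticket:
  - ticket 1 (Memory leak): agent_id=2 -> matches Chris
  - ticket 2 (Race condition): agent_id=NULL, no match -> kept with NULL
  - ticket 3 (Missing icon): agent_id=2 -> matches Chris
  - ticket 4 (Export error): agent_id=2 -> matches Chris
  - ticket 5 (Null pointer): agent_id=4 -> matches Julia
  - ticket 6 (Login fails): agent_id=4 -> matches Julia
All 6 rows appear; 1 has NULL agent.

SQL:
SELECT a.title, b.name AS agent
FROM tickets a
LEFT JOIN agents b ON a.agent_id = b.id

Result:
title          | agent
---------------+------
Memory leak    | Chris
Race condition | NULL 
Missing icon   | Chris
Export error   | Chris
Null pointer   | Julia
Login fails    | Julia


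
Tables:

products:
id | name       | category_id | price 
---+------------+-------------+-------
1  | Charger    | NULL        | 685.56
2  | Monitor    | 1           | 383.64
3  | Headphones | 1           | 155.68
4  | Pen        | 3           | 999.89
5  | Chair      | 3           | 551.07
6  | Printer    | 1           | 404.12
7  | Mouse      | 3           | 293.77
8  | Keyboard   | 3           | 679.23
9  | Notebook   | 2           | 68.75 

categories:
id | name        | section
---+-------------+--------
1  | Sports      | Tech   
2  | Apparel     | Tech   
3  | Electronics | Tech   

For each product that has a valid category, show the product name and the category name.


INNER JOIN keeps only products rows whose category_id matches an id in categories. Walk through each product:
  - product 1 (Charger): category_id=NULL, no match -> dropped
  - product 2 (Monitor): category_id=1 -> matches Sports
  - product 3 (Headphones): category_id=1 -> matches Sports
  - product 4 (Pen): category_id=3 -> matches Electronics
  - product 5 (Chair): category_id=3 -> matches Electronics
  - product 6 (Printer): category_id=1 -> matches Sports
  - product 7 (Mouse): category_id=3 -> matches Electronics
  - product 8 (Keyboard): category_id=3 -> matches Electronics
  - product 9 (Notebook): category_id=2 -> matches Apparel
So 1 of 9 rows is dropped.

SQL:
SELECT a.name, b.name AS category
FROM products a
INNER JOIN categories b ON a.category_id = b.id

Result:
name       | category   
-----------+------------
Monitor    | Sports     
Headphones | Sports     
Pen        | Electronics
Chair      | Electronics
Printer    | Sports     
Mouse      | Electronics
Keyboard   | Electronics
Notebook   | Apparel    


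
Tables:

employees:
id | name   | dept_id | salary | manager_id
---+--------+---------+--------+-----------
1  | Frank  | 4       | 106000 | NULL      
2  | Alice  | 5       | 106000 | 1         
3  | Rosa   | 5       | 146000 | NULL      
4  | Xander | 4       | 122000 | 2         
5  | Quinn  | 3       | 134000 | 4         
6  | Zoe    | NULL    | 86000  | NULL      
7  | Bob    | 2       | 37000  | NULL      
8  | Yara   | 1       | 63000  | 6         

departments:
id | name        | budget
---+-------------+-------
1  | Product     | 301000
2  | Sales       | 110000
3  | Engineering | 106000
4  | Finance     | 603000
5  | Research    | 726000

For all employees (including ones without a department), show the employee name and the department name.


LEFT JOIN keeps every row from employees (the left table); where dept_id has no match in departments, the department columns become NULL. Walk through each employee:
  - employee 1 (Frank): dept_id=4 -> matches Finance
  - employee 2 (Alice): dept_id=5 -> matches Research
  - employee 3 (Rosa): dept_id=5 -> matches Research
  - employee 4 (Xander): dept_id=4 -> matches Finance
  - employee 5 (Quinn): dept_id=3 -> matches Engineering
  - employee 6 (Zoe): dept_id=NULL, no match -> kept with NULL
  - employee 7 (Bob): dept_id=2 -> matches Sales
  - employee 8 (Yara): dept_id=1 -> matches Product
All 8 rows appear; 1 has NULL department.

SQL:
SELECT a.name, b.name AS department
FROM employees a
LEFT JOIN departments b ON a.dept_id = b.id

Result:
name   | department 
-------+------------
Frank  | Finance    
Alice  | Research   
Rosa   | Research   
Xander | Finance    
Quinn  | Engineering
Zoe    | NULL       
Bob    | Sales      
Yara   | Product    


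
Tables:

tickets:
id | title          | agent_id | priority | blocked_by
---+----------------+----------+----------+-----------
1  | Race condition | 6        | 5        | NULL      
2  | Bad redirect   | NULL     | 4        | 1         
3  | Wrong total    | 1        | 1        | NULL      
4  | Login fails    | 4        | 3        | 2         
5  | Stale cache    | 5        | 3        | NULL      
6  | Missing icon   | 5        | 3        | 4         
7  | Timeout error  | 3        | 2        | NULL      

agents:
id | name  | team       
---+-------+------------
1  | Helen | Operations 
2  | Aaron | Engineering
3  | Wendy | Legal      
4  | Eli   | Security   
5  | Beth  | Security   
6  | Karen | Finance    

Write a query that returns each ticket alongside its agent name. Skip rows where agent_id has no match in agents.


INNER JOIN keeps only tickets rows whose agent_id matches an id in agents. Walk through each ticket:
  - ticket 1 (Race condition): agent_id=6 -> matches Karen
  - ticket 2 (Bad redirect): agent_id=NULL, no match -> dropped
  - ticket 3 (Wrong total): agent_id=1 -> matches Helen
  - ticket 4 (Login fails): agent_id=4 -> matches Eli
  - ticket 5 (Stale cache): agent_id=5 -> matches Beth
  - ticket 6 (Missing icon): agent_id=5 -> matches Beth
  - ticket 7 (Timeout error): agent_id=3 -> matches Wendy
So 1 of 7 rows is dropped.

SQL:
SELECT a.title, b.name AS agent
FROM tickets a
INNER JOIN agents b ON a.agent_id = b.id

Result:
title          | agent
---------------+------
Race condition | Karen
Wrong total    | Helen
Login fails    | Eli  
Stale cache    | Beth 
Missing icon   | Beth 
Timeout error  | Wendy


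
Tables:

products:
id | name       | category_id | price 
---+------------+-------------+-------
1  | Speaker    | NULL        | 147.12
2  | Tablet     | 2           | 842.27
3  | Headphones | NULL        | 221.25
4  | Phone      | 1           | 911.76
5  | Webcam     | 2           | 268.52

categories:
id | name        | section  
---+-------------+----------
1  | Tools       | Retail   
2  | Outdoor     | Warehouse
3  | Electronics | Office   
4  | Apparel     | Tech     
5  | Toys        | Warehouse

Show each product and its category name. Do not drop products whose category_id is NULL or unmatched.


LEFT JOIN keeps every row from products (the left table); where category_id has no match in categories, the category columns become NULL. Walk through each product:
  - product 1 (Speaker): category_id=NULL, no match -> kept with NULL
  - product 2 (Tablet): category_id=2 -> matches Outdoor
  - product 3 (Headphones): category_id=NULL, no match -> kept with NULL
  - product 4 (Phone): category_id=1 -> matches Tools
  - product 5 (Webcam): category_id=2 -> matches Outdoor
All 5 rows appear; 2 have NULL category.

SQL:
SELECT a.name, b.name AS category
FROM products a
LEFT JOIN categories b ON a.category_id = b.id

Result:
name       | category
-----------+---------
Speaker    | NULL    
Tablet     | Outdoor 
Headphones | NULL    
Phone      | Tools   
Webcam     | Outdoor 


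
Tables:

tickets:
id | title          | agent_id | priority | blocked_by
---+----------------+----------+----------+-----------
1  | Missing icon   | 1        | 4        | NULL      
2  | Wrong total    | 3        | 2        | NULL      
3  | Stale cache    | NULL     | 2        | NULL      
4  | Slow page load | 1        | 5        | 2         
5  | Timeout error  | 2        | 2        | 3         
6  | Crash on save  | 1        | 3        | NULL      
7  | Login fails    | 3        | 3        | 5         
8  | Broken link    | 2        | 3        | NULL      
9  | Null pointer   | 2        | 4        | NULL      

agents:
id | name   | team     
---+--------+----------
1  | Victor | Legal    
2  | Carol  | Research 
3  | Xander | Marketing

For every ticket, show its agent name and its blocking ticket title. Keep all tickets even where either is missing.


Two LEFT JOINs from the same base table tickets: one to agents via agent_id, one to tickets itself via blocked_by. Both are LEFT so every ticket is preserved.
Match against agents:
  - ticket 1 (Missing icon): agent_id=1 -> matches Victor
  - ticket 2 (Wrong total): agent_id=3 -> matches Xander
  - ticket 3 (Stale cache): agent_id=NULL, no match -> kept with NULL
  - ticket 4 (Slow page load): agent_id=1 -> matches Victor
  - ticket 5 (Timeout error): agent_id=2 -> matches Carol
  - ticket 6 (Crash on save): agent_id=1 -> matches Victor
  - ticket 7 (Login fails): agent_id=3 -> matches Xander
  - ticket 8 (Broken link): agent_id=2 -> matches Carol
  - ticket 9 (Null pointer): agent_id=2 -> matches Carol
Match against tickets (self):
  - ticket 1 (Missing icon): blocked_by=NULL -> NULL
  - ticket 2 (Wrong total): blocked_by=NULL -> NULL
  - ticket 3 (Stale cache): blocked_by=NULL -> NULL
  - ticket 4 (Slow page load): blocked_by=2 -> Wrong total
  - ticket 5 (Timeout error): blocked_by=3 -> Stale cache
  - ticket 6 (Crash on save): blocked_by=NULL -> NULL
  - ticket 7 (Login fails): blocked_by=5 -> Timeout error
  - ticket 8 (Broken link): blocked_by=NULL -> NULL
  - ticket 9 (Null pointer): blocked_by=NULL -> NULL

SQL:
SELECT a.title, b.name AS agent, c.title AS blocked_by
FROM tickets a
LEFT JOIN agents b ON a.agent_id = b.id
LEFT JOIN tickets c ON a.blocked_by = c.id

Result:
title          | agent  | blocked_by   
---------------+--------+--------------
Missing icon   | Victor | NULL         
Wrong total    | Xander | NULL         
Stale cache    | NULL   | NULL         
Slow page load | Victor | Wrong total  
Timeout error  | Carol  | Stale cache  
Crash on save  | Victor | NULL         
Login fails    | Xander | Timeout error
Broken link    | Carol  | NULL         
Null pointer   | Carol  | NULL         


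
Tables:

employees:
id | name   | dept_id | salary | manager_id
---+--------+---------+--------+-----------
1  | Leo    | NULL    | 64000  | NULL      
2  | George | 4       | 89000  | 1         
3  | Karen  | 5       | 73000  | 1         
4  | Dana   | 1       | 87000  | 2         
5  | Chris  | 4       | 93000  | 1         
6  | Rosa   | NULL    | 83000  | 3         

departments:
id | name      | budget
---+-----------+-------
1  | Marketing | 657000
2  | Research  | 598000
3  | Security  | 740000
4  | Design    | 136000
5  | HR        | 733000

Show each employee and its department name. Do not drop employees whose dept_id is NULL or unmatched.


LEFT JOIN keeps every row from employees (the left table); where dept_id has no match in departments, the department columns become NULL. Walk through each employee:
  - employee 1 (Leo): dept_id=NULL, no match -> kept with NULL
  - employee 2 (George): dept_id=4 -> matches Design
  - employee 3 (Karen): dept_id=5 -> matches HR
  - employee 4 (Dana): dept_id=1 -> matches Marketing
  - employee 5 (Chris): dept_id=4 -> matches Design
  - employee 6 (Rosa): dept_id=NULL, no match -> kept with NULL
All 6 rows appear; 2 have NULL department.

SQL:
SELECT a.name, b.name AS department
FROM employees a
LEFT JOIN departments b ON a.dept_id = b.id

Result:
name   | department
-------+-----------
Leo    | NULL      
George | Design    
Karen  | HR        
Dana   | Marketing 
Chris  | Design    
Rosa   | NULL      


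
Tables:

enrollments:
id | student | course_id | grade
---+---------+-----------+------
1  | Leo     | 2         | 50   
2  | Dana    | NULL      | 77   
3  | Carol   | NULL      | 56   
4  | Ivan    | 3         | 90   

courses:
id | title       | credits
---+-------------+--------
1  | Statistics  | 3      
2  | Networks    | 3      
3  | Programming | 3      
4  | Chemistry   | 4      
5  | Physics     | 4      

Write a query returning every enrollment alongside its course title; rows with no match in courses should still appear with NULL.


LEFT JOIN keeps every row from enrollments (the left table); where course_id has no match in courses, the course columns become NULL. Walk through each enrollment:
  - enrollment 1 (Leo): course_id=2 -> matches Networks
  - enrollment 2 (Dana): course_id=NULL, no match -> kept with NULL
  - enrollment 3 (Carol): course_id=NULL, no match -> kept with NULL
  - enrollment 4 (Ivan): course_id=3 -> matches Programming
All 4 rows appear; 2 have NULL course.

SQL:
SELECT a.student, b.title AS course
FROM enrollments a
LEFT JOIN courses b ON a.course_id = b.id

Result:
student | course     
--------+------------
Leo     | Networks   
Dana    | NULL       
Carol   | NULL       
Ivan    | Programming


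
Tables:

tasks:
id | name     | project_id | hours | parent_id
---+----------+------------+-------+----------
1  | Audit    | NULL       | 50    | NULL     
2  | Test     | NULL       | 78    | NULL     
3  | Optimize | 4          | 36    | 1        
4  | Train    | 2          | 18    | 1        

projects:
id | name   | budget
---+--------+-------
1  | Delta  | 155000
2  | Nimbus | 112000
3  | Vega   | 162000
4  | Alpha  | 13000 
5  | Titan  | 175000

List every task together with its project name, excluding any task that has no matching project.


INNER JOIN keeps only tasks rows whose project_id matches an id in projects. Walk through each task:
  - task 1 (Audit): project_id=NULL, no match -> dropped
  - task 2 (Test): project_id=NULL, no match -> dropped
  - task 3 (Optimize): project_id=4 -> matches Alpha
  - task 4 (Train): project_id=2 -> matches Nimbus
So 2 of 4 rows are dropped.

SQL:
SELECT a.name, b.name AS project
FROM tasks a
INNER JOIN projects b ON a.project_id = b.id

Result:
name     | project
---------+--------
Optimize | Alpha  
Train    | Nimbus 


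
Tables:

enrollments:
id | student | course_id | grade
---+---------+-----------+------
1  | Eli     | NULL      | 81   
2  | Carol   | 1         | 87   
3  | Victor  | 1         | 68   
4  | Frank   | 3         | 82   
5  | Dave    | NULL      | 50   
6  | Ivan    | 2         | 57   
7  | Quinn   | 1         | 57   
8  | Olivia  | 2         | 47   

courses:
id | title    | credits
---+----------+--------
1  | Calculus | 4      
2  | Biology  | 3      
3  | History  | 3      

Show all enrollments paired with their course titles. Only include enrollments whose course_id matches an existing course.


INNER JOIN keeps only enrollments rows whose course_id matches an id in courses. Walk through each enrollment:
  - enrollment 1 (Eli): course_id=NULL, no match -> dropped
  - enrollment 2 (Carol): course_id=1 -> matches Calculus
  - enrollment 3 (Victor): course_id=1 -> matches Calculus
  - enrollment 4 (Frank): course_id=3 -> matches History
  - enrollment 5 (Dave): course_id=NULL, no match -> dropped
  - enrollment 6 (Ivan): course_id=2 -> matches Biology
  - enrollment 7 (Quinn): course_id=1 -> matches Calculus
  - enrollment 8 (Olivia): course_id=2 -> matches Biology
So 2 of 8 rows are dropped.

SQL:
SELECT a.student, b.title AS course
FROM enrollments a
INNER JOIN courses b ON a.course_id = b.id

Result:
student | course  
--------+---------
Carol   | Calculus
Victor  | Calculus
Frank   | History 
Ivan    | Biology 
Quinn   | Calculus
Olivia  | Biology 


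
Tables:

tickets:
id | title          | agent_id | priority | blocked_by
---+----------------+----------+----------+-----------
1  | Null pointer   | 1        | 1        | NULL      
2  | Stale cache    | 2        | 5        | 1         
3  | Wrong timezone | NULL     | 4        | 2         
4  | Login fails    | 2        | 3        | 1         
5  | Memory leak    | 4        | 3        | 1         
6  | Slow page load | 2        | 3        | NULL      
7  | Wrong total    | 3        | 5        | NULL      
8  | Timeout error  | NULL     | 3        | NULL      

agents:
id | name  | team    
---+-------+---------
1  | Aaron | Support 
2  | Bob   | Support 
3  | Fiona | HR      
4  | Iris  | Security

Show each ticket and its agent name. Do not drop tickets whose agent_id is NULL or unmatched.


LEFT JOIN keeps every row from tickets (the left table); where agent_id has no match in agents, the agent columns become NULL. Walk through each ticket:
  - ticket 1 (Null pointer): agent_id=1 -> matches Aaron
  - ticket 2 (Stale cache): agent_id=2 -> matches Bob
  - ticket 3 (Wrong timezone): agent_id=NULL, no match -> kept with NULL
  - ticket 4 (Login fails): agent_id=2 -> matches Bob
  - ticket 5 (Memory leak): agent_id=4 -> matches Iris
  - ticket 6 (Slow page load): agent_id=2 -> matches Bob
  - ticket 7 (Wrong total): agent_id=3 -> matches Fiona
  - ticket 8 (Timeout error): agent_id=NULL, no match -> kept with NULL
All 8 rows appear; 2 have NULL agent.

SQL:
SELECT a.title, b.name AS agent
FROM tickets a
LEFT JOIN agents b ON a.agent_id = b.id

Result:
title          | agent
---------------+------
Null pointer   | Aaron
Stale cache    | Bob  
Wrong timezone | NULL 
Login fails    | Bob  
Memory leak    | Iris 
Slow page load | Bob  
Wrong total    | Fiona
Timeout error  | NULL 
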